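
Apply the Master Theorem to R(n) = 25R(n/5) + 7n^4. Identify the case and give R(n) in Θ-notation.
Master Theorem template: R(n) = a·R(n/b) + f(n).
Here: a=25, b=5, f(n)=7n^4
Compute log_b(a) = log_5(25) = 2.
f(n) = 7n^4 = Ω(n^(2+ε)) with ε = 2, and the regularity condition holds (a·f(n/b) = (a/b^4)·f(n) with a/b^4 = 5^-2 < 1). Case 3: R(n) = Θ(f(n)) = Θ(n^4).

Case 3: R(n) = Θ(n^4)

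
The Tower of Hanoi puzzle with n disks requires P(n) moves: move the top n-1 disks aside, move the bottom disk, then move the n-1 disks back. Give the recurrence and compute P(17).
Moving n disks = move the top n-1 disks aside (P(n-1) moves) + move the largest disk (1 move) + move the n-1 disks back on top (P(n-1) moves), so P(n) = 2P(n-1) + 1, with P(1) = 1 (a single disk takes one move).
First terms: 1, 3, 7, 15, 31, 63, … — each is one less than a power of 2. Indeed P(n) + 1 = 2(P(n-1) + 1) with P(1) + 1 = 2, so P(n) + 1 = 2ⁿ and P(n) = 2ⁿ - 1.
Hence P(17) = 2^17 - 1 = 131072 - 1 = 131071.

P(n) = 2P(n-1) + 1, P(1) = 1; P(17) = 131071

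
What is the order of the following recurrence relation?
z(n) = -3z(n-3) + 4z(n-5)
The order is the largest lag k for which z(n-k) appears. Here the deepest term is z(n-5), so the order is 5.

Order 5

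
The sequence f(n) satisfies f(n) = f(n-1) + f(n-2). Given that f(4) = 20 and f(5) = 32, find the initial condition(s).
Work backwards using f(k) = f(k+2) - f(k+1):
f(3) = f(5) - f(4) = 32 - 20 = 12
f(2) = f(4) - f(3) = 20 - 12 = 8
f(1) = f(3) - f(2) = 12 - 8 = 4
f(0) = f(2) - f(1) = 8 - 4 = 4

f(0) = 4, f(1) = 4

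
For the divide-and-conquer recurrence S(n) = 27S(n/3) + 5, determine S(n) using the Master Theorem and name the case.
Master Theorem template: S(n) = a·S(n/b) + f(n).
Here: a=27, b=3, f(n)=5
Compute log_b(a) = log_3(27) = 3.
f(n) = 5 = O(n^(3-ε)) with ε = 3. Case 1: S(n) = Θ(n^log_b(a)) = Θ(n^3).

Case 1: S(n) = Θ(n^3)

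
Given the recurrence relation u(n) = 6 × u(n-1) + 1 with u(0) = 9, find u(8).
Computing step by step:
u(0) = 9
u(1) = 6 × 9 + 1 = 55
u(2) = 6 × 55 + 1 = 331
u(3) = 6 × 331 + 1 = 1987
u(4) = 6 × 1987 + 1 = 11923
u(5) = 6 × 11923 + 1 = 71539
u(6) = 6 × 71539 + 1 = 429235
u(7) = 6 × 429235 + 1 = 2575411
u(8) = 6 × 2575411 + 1 = 15452467

15452467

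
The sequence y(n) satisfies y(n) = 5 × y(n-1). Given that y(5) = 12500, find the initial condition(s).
In general y(n) = 5ⁿ · y(0). At n = 5: y(0) = y(5) / 5^5 = 12500 / 3125 = 4.

y(0) = 4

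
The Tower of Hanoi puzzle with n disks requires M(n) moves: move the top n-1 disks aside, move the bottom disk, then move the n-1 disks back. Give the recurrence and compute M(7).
Moving n disks = move the top n-1 disks aside (M(n-1) moves) + move the largest disk (1 move) + move the n-1 disks back on top (M(n-1) moves), so M(n) = 2M(n-1) + 1, with M(1) = 1 (a single disk takes one move).
First terms: 1, 3, 7, 15, 31, 63, … — each is one less than a power of 2. Indeed M(n) + 1 = 2(M(n-1) + 1) with M(1) + 1 = 2, so M(n) + 1 = 2ⁿ and M(n) = 2ⁿ - 1.
Hence M(7) = 2^7 - 1 = 128 - 1 = 127.

M(n) = 2M(n-1) + 1, M(1) = 1; M(7) = 127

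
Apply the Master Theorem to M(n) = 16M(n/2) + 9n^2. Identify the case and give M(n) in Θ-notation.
Master Theorem template: M(n) = a·M(n/b) + f(n).
Here: a=16, b=2, f(n)=9n^2
Compute log_b(a) = log_2(16) = 4.
f(n) = 9n^2 = O(n^(4-ε)) with ε = 2. Case 1: M(n) = Θ(n^log_b(a)) = Θ(n^4).

Case 1: M(n) = Θ(n^4)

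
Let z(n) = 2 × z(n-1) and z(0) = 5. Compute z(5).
Computing step by step:
z(0) = 5
z(1) = 2 × 5 = 10
z(2) = 2 × 10 = 20
z(3) = 2 × 20 = 40
z(4) = 2 × 40 = 80
z(5) = 2 × 80 = 160

160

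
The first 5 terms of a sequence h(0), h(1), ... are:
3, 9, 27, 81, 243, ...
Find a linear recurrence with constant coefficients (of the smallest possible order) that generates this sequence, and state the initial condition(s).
Look for the lowest-order linear relation among consecutive terms.
Observation: each term is 3× the previous.
Check at n=2: 3·9 = 27. ✓

h(n) = 3 × h(n-1), h(0) = 3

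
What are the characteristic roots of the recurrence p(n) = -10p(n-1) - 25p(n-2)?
Substitute p(n) = rⁿ and divide through by rⁿ⁻²: r² + 10r + 25 = 0
Factor: (r + 5)² = 0, so r = -5 (double root).
General solution: p(n) = (A + Bn)·(-5)ⁿ

Characteristic: r² + 10r + 25 = 0, Roots: r = -5 (double root)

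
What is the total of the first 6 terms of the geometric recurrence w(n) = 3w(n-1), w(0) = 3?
Computing the sequence terms: 3, 9, 27, 81, 243, 729
Adding these values together:

1092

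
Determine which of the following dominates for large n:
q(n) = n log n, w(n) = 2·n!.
Comparing growth rates:
Growth-rate hierarchy: log n ≺ any polynomial ≺ any exponential cⁿ (c>1) ≺ n! ≺ nⁿ.
factorial dominates polynomial degree 1 (with log factor) asymptotically.

w(n) grows faster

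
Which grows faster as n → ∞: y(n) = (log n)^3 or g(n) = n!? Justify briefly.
Comparing growth rates:
Growth-rate hierarchy: log n ≺ any polynomial ≺ any exponential cⁿ (c>1) ≺ n! ≺ nⁿ.
factorial dominates polylogarithmic (log n)^3 asymptotically.

g(n) grows faster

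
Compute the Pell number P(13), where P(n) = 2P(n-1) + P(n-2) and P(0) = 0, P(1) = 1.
Computing the sequence terms:
0, 1, 2, 5, 12, 29, 70, 169, 408, 985, 2378, 5741, 13860, 33461

33461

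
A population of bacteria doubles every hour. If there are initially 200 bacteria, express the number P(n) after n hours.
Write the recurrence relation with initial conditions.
Each hour multiplies the count by 2, so the count after n hours depends only on the count after n-1 hours: P(n) = 2 × P(n-1). The starting count gives P(0) = 200.
Unrolling n times gives the closed form P(n) = 200 × 2ⁿ.

P(n) = 2 × P(n-1), P(0) = 200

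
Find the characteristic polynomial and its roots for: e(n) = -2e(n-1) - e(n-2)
Substitute e(n) = rⁿ and divide through by rⁿ⁻²: r² + 2r + 1 = 0
Factor: (r + 1)² = 0, so r = -1 (double root).
General solution: e(n) = (A + Bn)·(-1)ⁿ

Characteristic: r² + 2r + 1 = 0, Roots: r = -1 (double root)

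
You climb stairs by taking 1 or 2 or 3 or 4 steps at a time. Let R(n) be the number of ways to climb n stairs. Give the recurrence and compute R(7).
Condition on the size of the last step (1 to 4): before it there were n-1, …, n-4 stairs climbed, and these cases are disjoint, so R(n) = R(n-1) + R(n-2) + R(n-3) + R(n-4) (order-4 linear recurrence).
Initial conditions by direct count (compositions of i into parts ≤ 4): R(1) = 1; R(2) = 2; R(3) = 4; R(4) = 8.
Iterating the recurrence: R(5) = 15, R(6) = 29, R(7) = 56.

R(n) = R(n-1) + R(n-2) + R(n-3) + R(n-4), R(1) = 1, R(2) = 2, R(3) = 4, R(4) = 8; R(7) = 56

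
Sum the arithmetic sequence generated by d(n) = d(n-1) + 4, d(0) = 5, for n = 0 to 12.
Computing the sequence terms: 5, 9, 13, 17, 21, 25, 29, 33, 37, 41, 45, 49, 53
Adding these values together:

377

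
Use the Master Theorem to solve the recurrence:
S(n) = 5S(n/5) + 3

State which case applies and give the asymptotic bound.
Master Theorem template: S(n) = a·S(n/b) + f(n).
Here: a=5, b=5, f(n)=3
Compute log_b(a) = log_5(5) = 1.
f(n) = 3 = O(n^(1-ε)) with ε = 1. Case 1: S(n) = Θ(n^log_b(a)) = Θ(n).

Case 1: S(n) = Θ(n)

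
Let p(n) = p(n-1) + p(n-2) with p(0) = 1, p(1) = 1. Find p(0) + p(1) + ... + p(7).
Computing the sequence terms: 1, 1, 2, 3, 5, 8, 13, 21
Adding these values together:

54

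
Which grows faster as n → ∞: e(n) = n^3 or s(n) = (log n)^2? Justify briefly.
Comparing growth rates:
Growth-rate hierarchy: log n ≺ any polynomial ≺ any exponential cⁿ (c>1) ≺ n! ≺ nⁿ.
polynomial degree 3 dominates polylogarithmic (log n)^2 asymptotically.

e(n) grows faster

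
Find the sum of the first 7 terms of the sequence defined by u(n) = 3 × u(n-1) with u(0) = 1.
Computing the sequence terms: 1, 3, 9, 27, 81, 243, 729
Adding these values together:

1093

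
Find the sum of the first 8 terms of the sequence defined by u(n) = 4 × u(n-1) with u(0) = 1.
Computing the sequence terms: 1, 4, 16, 64, 256, 1024, 4096, 16384
Adding these values together:

21845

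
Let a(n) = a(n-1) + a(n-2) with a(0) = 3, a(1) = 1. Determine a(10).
Computing the sequence terms:
3, 1, 4, 5, 9, 14, 23, 37, 60, 97, 157

157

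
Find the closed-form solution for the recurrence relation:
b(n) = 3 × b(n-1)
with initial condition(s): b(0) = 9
Recurrence: b(n) = 3 × b(n-1), initial: b(0) = 9.
Each term is 3 times the previous, so this is geometric with ratio 3. After n steps: b(n) = b(0)·3ⁿ = 9·3ⁿ.

b(n) = 9·3ⁿ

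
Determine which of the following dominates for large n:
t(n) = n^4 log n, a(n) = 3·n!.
Comparing growth rates:
Growth-rate hierarchy: log n ≺ any polynomial ≺ any exponential cⁿ (c>1) ≺ n! ≺ nⁿ.
factorial dominates polynomial degree 4 (with log factor) asymptotically.

a(n) grows faster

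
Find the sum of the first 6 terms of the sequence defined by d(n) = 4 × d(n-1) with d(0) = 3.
Computing the sequence terms: 3, 12, 48, 192, 768, 3072
Adding these values together:

4095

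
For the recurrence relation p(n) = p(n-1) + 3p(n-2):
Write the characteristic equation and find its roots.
Substitute p(n) = rⁿ and divide through by rⁿ⁻²: r² - r - 3 = 0
Discriminant: 1² + 4·3 = 13, not a perfect square, so by the quadratic formula r = (1 ± √13)/2.
General solution: p(n) = A·r₁ⁿ + B·r₂ⁿ where r₁,r₂ = (1 ± √13)/2

Characteristic: r² - r - 3 = 0, Roots: r = (1 ± √13)/2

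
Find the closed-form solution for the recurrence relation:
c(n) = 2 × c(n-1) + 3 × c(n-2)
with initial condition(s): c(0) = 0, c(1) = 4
Recurrence: c(n) = 2 × c(n-1) + 3 × c(n-2), initial: c(0) = 0, c(1) = 4.
Characteristic equation: r² - 2r - 3 = 0, which factors as (r - 3)(r + 1) = 0, so r = 3, -1. General solution c(n) = A·3ⁿ + B·(-1)ⁿ. From c(0) = 0: A + B = 0. From c(1) = 4: 3A - 1B = 4. Solving gives A = 1, B = -1.

c(n) = 3ⁿ - (-1)ⁿ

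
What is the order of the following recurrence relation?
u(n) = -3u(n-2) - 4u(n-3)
The order is the largest lag k for which u(n-k) appears. Here the deepest term is u(n-3), so the order is 3.

Order 3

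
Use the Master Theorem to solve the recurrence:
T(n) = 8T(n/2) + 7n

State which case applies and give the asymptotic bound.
Master Theorem template: T(n) = a·T(n/b) + f(n).
Here: a=8, b=2, f(n)=7n
Compute log_b(a) = log_2(8) = 3.
f(n) = 7n = O(n^(3-ε)) with ε = 2. Case 1: T(n) = Θ(n^log_b(a)) = Θ(n^3).

Case 1: T(n) = Θ(n^3)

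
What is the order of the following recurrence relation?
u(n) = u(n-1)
The order is the largest lag k for which u(n-k) appears. Here the deepest term is u(n-1), so the order is 1.

Order 1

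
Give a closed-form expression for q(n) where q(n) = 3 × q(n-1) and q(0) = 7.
Recurrence: q(n) = 3 × q(n-1), initial: q(0) = 7.
Each term is 3 times the previous, so this is geometric with ratio 3. After n steps: q(n) = q(0)·3ⁿ = 7·3ⁿ.

q(n) = 7·3ⁿ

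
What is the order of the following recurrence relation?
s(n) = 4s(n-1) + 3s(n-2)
The order is the largest lag k for which s(n-k) appears. Here the deepest term is s(n-2), so the order is 2.

Order 2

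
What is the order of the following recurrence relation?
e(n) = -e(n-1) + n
The order is the largest lag k for which e(n-k) appears. Here the deepest term is e(n-1) (the n term is non-homogeneous and does not affect the order), so the order is 1.

Order 1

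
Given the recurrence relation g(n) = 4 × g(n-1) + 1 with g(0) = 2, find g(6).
Computing step by step:
g(0) = 2
g(1) = 4 × 2 + 1 = 9
g(2) = 4 × 9 + 1 = 37
g(3) = 4 × 37 + 1 = 149
g(4) = 4 × 149 + 1 = 597
g(5) = 4 × 597 + 1 = 2389
g(6) = 4 × 2389 + 1 = 9557

9557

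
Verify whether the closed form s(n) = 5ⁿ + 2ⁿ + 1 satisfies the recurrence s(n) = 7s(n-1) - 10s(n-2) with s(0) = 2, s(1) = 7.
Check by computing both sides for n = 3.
From the recurrence with s(0) = 2, s(1) = 7:
  s(0) = 2, s(1) = 7, s(2) = 29, s(3) = 133
  so the recurrence gives s(3) = 133.
From the proposed closed form s(n) = 5ⁿ + 2ⁿ + 1:
  s(3) = 134.
The recurrence gives 133 but the closed form gives 134, so the closed form does not satisfy the recurrence.

No, the closed form is incorrect.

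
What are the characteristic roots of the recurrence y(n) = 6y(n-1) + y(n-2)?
Substitute y(n) = rⁿ and divide through by rⁿ⁻²: r² - 6r - 1 = 0
Discriminant: 6² + 4·1 = 40, not a perfect square, so by the quadratic formula r = (6 ± √40)/2.
General solution: y(n) = A·r₁ⁿ + B·r₂ⁿ where r₁,r₂ = (6 ± √40)/2

Characteristic: r² - 6r - 1 = 0, Roots: r = (6 ± √40)/2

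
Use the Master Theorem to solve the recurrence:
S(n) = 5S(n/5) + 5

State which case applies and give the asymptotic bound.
Master Theorem template: S(n) = a·S(n/b) + f(n).
Here: a=5, b=5, f(n)=5
Compute log_b(a) = log_5(5) = 1.
f(n) = 5 = O(n^(1-ε)) with ε = 1. Case 1: S(n) = Θ(n^log_b(a)) = Θ(n).

Case 1: S(n) = Θ(n)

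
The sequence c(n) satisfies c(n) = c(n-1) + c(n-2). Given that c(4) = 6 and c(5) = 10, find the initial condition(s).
Work backwards using c(k) = c(k+2) - c(k+1):
c(3) = c(5) - c(4) = 10 - 6 = 4
c(2) = c(4) - c(3) = 6 - 4 = 2
c(1) = c(3) - c(2) = 4 - 2 = 2
c(0) = c(2) - c(1) = 2 - 2 = 0

c(0) = 0, c(1) = 2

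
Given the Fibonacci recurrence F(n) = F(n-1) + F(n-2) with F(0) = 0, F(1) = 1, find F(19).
Computing the sequence terms:
0, 1, 1, 2, 3, 5, 8, 13, 21, 34, 55, 89, 144, 233, 377, 610, 987, 1597, 2584, 4181

4181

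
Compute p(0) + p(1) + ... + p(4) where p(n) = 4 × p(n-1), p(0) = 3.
Computing the sequence terms: 3, 12, 48, 192, 768
Adding these values together:

1023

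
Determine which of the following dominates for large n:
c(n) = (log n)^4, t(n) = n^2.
Comparing growth rates:
Growth-rate hierarchy: log n ≺ any polynomial ≺ any exponential cⁿ (c>1) ≺ n! ≺ nⁿ.
polynomial degree 2 dominates polylogarithmic (log n)^4 asymptotically.

t(n) grows faster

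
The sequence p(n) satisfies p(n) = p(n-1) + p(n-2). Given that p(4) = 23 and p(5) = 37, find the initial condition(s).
Work backwards using p(k) = p(k+2) - p(k+1):
p(3) = p(5) - p(4) = 37 - 23 = 14
p(2) = p(4) - p(3) = 23 - 14 = 9
p(1) = p(3) - p(2) = 14 - 9 = 5
p(0) = p(2) - p(1) = 9 - 5 = 4

p(0) = 4, p(1) = 5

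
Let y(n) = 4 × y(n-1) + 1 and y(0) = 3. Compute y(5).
Computing step by step:
y(0) = 3
y(1) = 4 × 3 + 1 = 13
y(2) = 4 × 13 + 1 = 53
y(3) = 4 × 53 + 1 = 213
y(4) = 4 × 213 + 1 = 853
y(5) = 4 × 853 + 1 = 3413

3413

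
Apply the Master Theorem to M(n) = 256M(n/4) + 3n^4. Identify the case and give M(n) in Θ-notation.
Master Theorem template: M(n) = a·M(n/b) + f(n).
Here: a=256, b=4, f(n)=3n^4
Compute log_b(a) = log_4(256) = 4.
f(n) = 3n^4 = Θ(n^4). Case 2: M(n) = Θ(n^4 log n).

Case 2: M(n) = Θ(n^4 log n)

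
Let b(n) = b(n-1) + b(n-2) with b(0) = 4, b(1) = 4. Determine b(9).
Computing the sequence terms:
4, 4, 8, 12, 20, 32, 52, 84, 136, 220

220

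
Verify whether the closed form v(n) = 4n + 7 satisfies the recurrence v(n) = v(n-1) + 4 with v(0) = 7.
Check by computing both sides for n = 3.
From the recurrence with v(0) = 7:
  v(0) = 7, v(1) = 11, v(2) = 15, v(3) = 19
  so the recurrence gives v(3) = 19.
From the proposed closed form v(n) = 4n + 7:
  v(3) = 19.
Both sides give 19 at n = 3, and the initial condition(s) match, so the closed form is consistent.

Yes, the closed form is correct.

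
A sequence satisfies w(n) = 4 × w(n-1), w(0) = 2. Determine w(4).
Computing step by step:
w(0) = 2
w(1) = 4 × 2 = 8
w(2) = 4 × 8 = 32
w(3) = 4 × 32 = 128
w(4) = 4 × 128 = 512

512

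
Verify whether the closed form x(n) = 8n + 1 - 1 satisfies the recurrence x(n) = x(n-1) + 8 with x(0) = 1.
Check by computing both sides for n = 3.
From the recurrence with x(0) = 1:
  x(0) = 1, x(1) = 9, x(2) = 17, x(3) = 25
  so the recurrence gives x(3) = 25.
From the proposed closed form x(n) = 8n + 1 - 1:
  x(3) = 24.
The recurrence gives 25 but the closed form gives 24, so the closed form does not satisfy the recurrence.

No, the closed form is incorrect.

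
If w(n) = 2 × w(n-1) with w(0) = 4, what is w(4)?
Computing step by step:
w(0) = 4
w(1) = 2 × 4 = 8
w(2) = 2 × 8 = 16
w(3) = 2 × 16 = 32
w(4) = 2 × 32 = 64

64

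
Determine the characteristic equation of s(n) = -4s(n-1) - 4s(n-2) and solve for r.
Substitute s(n) = rⁿ and divide through by rⁿ⁻²: r² + 4r + 4 = 0
Factor: (r + 2)² = 0, so r = -2 (double root).
General solution: s(n) = (A + Bn)·(-2)ⁿ

Characteristic: r² + 4r + 4 = 0, Roots: r = -2 (double root)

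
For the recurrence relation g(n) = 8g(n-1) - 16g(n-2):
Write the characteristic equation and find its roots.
Substitute g(n) = rⁿ and divide through by rⁿ⁻²: r² - 8r + 16 = 0
Factor: (r - 4)² = 0, so r = 4 (double root).
General solution: g(n) = (A + Bn)·4ⁿ

Characteristic: r² - 8r + 16 = 0, Roots: r = 4 (double root)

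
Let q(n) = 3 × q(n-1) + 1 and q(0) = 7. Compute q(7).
Computing step by step:
q(0) = 7
q(1) = 3 × 7 + 1 = 22
q(2) = 3 × 22 + 1 = 67
q(3) = 3 × 67 + 1 = 202
q(4) = 3 × 202 + 1 = 607
q(5) = 3 × 607 + 1 = 1822
q(6) = 3 × 1822 + 1 = 5467
q(7) = 3 × 5467 + 1 = 16402

16402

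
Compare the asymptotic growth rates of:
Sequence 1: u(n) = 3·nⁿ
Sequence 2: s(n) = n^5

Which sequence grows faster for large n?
Comparing growth rates:
Growth-rate hierarchy: log n ≺ any polynomial ≺ any exponential cⁿ (c>1) ≺ n! ≺ nⁿ.
super-exponential nⁿ dominates polynomial degree 5 asymptotically.

u(n) grows faster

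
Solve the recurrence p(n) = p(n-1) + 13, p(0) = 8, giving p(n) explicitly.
Recurrence: p(n) = p(n-1) + 13, initial: p(0) = 8.
Each step adds 13, so p(n) = p(0) + 13n = 13n + 8.

p(n) = 13n + 8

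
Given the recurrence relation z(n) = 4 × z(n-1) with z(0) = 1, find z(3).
Computing step by step:
z(0) = 1
z(1) = 4 × 1 = 4
z(2) = 4 × 4 = 16
z(3) = 4 × 16 = 64

64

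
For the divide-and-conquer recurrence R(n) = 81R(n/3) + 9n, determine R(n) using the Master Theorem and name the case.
Master Theorem template: R(n) = a·R(n/b) + f(n).
Here: a=81, b=3, f(n)=9n
Compute log_b(a) = log_3(81) = 4.
f(n) = 9n = O(n^(4-ε)) with ε = 3. Case 1: R(n) = Θ(n^log_b(a)) = Θ(n^4).

Case 1: R(n) = Θ(n^4)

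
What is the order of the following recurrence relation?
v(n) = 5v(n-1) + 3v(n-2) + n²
The order is the largest lag k for which v(n-k) appears. Here the deepest term is v(n-2) (the n² term is non-homogeneous and does not affect the order), so the order is 2.

Order 2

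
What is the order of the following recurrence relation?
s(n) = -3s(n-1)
The order is the largest lag k for which s(n-k) appears. Here the deepest term is s(n-1), so the order is 1.

Order 1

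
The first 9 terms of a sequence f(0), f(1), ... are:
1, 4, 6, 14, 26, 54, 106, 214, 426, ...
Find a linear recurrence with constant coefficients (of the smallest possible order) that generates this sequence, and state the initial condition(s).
Look for the lowest-order linear relation among consecutive terms.
Observation: f(n) - 1·f(n-1) - (2)·f(n-2) = 0 holds for the shown terms, and no order-1 relation f(n) = α·f(n-1) + β fits.
Check at n=3: 1·6 + (2)·4 = 14. ✓

f(n) = f(n-1) + 2f(n-2), f(0) = 1, f(1) = 4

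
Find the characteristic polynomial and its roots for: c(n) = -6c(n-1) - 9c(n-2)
Substitute c(n) = rⁿ and divide through by rⁿ⁻²: r² + 6r + 9 = 0
Factor: (r + 3)² = 0, so r = -3 (double root).
General solution: c(n) = (A + Bn)·(-3)ⁿ

Characteristic: r² + 6r + 9 = 0, Roots: r = -3 (double root)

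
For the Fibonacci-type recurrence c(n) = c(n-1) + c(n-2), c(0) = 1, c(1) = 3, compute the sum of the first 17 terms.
Computing the sequence terms: 1, 3, 4, 7, 11, 18, 29, 47, 76, 123, 199, 322, 521, 843, 1364, 2207, 3571
Adding these values together:

9346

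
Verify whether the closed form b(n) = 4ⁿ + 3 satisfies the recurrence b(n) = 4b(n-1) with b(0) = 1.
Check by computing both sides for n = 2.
From the recurrence with b(0) = 1:
  b(0) = 1, b(1) = 4, b(2) = 16
  so the recurrence gives b(2) = 16.
From the proposed closed form b(n) = 4ⁿ + 3:
  b(2) = 19.
The recurrence gives 16 but the closed form gives 19, so the closed form does not satisfy the recurrence.

No, the closed form is incorrect.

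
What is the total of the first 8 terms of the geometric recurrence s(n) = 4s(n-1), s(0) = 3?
Computing the sequence terms: 3, 12, 48, 192, 768, 3072, 12288, 49152
Adding these values together:

65535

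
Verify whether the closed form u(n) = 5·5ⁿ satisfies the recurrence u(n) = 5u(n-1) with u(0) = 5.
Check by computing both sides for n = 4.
From the recurrence with u(0) = 5:
  u(0) = 5, u(1) = 25, u(2) = 125, u(3) = 625, u(4) = 3125
  so the recurrence gives u(4) = 3125.
From the proposed closed form u(n) = 5·5ⁿ:
  u(4) = 3125.
Both sides give 3125 at n = 4, and the initial condition(s) match, so the closed form is consistent.

Yes, the closed form is correct.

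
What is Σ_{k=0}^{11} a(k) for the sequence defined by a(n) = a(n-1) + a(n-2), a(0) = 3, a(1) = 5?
Computing the sequence terms: 3, 5, 8, 13, 21, 34, 55, 89, 144, 233, 377, 610
Adding these values together:

1592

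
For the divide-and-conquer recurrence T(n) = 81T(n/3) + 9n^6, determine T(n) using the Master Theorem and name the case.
Master Theorem template: T(n) = a·T(n/b) + f(n).
Here: a=81, b=3, f(n)=9n^6
Compute log_b(a) = log_3(81) = 4.
f(n) = 9n^6 = Ω(n^(4+ε)) with ε = 2, and the regularity condition holds (a·f(n/b) = (a/b^6)·f(n) with a/b^6 = 3^-2 < 1). Case 3: T(n) = Θ(f(n)) = Θ(n^6).

Case 3: T(n) = Θ(n^6)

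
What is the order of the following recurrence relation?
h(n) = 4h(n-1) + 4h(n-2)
The order is the largest lag k for which h(n-k) appears. Here the deepest term is h(n-2), so the order is 2.

Order 2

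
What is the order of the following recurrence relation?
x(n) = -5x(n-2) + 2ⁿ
The order is the largest lag k for which x(n-k) appears. Here the deepest term is x(n-2) (the 2ⁿ term is non-homogeneous and does not affect the order), so the order is 2.

Order 2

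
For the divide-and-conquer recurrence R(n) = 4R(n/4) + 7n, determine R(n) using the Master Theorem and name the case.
Master Theorem template: R(n) = a·R(n/b) + f(n).
Here: a=4, b=4, f(n)=7n
Compute log_b(a) = log_4(4) = 1.
f(n) = 7n = Θ(n). Case 2: R(n) = Θ(n log n).

Case 2: R(n) = Θ(n log n)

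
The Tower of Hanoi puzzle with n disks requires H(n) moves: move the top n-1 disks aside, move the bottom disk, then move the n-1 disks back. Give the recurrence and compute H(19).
Moving n disks = move the top n-1 disks aside (H(n-1) moves) + move the largest disk (1 move) + move the n-1 disks back on top (H(n-1) moves), so H(n) = 2H(n-1) + 1, with H(1) = 1 (a single disk takes one move).
First terms: 1, 3, 7, 15, 31, 63, … — each is one less than a power of 2. Indeed H(n) + 1 = 2(H(n-1) + 1) with H(1) + 1 = 2, so H(n) + 1 = 2ⁿ and H(n) = 2ⁿ - 1.
Hence H(19) = 2^19 - 1 = 524288 - 1 = 524287.

H(n) = 2H(n-1) + 1, H(1) = 1; H(19) = 524287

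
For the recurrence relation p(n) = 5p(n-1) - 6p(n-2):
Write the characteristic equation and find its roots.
Substitute p(n) = rⁿ and divide through by rⁿ⁻²: r² - 5r + 6 = 0
Factor: (r - 2)(r - 3) = 0, so r = 2, 3.
General solution: p(n) = A·2ⁿ + B·3ⁿ

Characteristic: r² - 5r + 6 = 0, Roots: r = 2, 3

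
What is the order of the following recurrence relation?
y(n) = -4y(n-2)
The order is the largest lag k for which y(n-k) appears. Here the deepest term is y(n-2), so the order is 2.

Order 2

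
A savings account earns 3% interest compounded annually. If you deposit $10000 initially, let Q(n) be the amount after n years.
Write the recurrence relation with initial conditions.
Each year the balance grows by 3%, i.e. is multiplied by 1 + 3/100 = 1.03, so Q(n) = 1.03 × Q(n-1). The initial deposit gives Q(0) = 10000.
Unrolling gives the closed form Q(n) = 10000 × (1.03)ⁿ.

Q(n) = 1.03 × Q(n-1), Q(0) = 10000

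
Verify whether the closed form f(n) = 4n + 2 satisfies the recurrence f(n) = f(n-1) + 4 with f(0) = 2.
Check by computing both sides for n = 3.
From the recurrence with f(0) = 2:
  f(0) = 2, f(1) = 6, f(2) = 10, f(3) = 14
  so the recurrence gives f(3) = 14.
From the proposed closed form f(n) = 4n + 2:
  f(3) = 14.
Both sides give 14 at n = 3, and the initial condition(s) match, so the closed form is consistent.

Yes, the closed form is correct.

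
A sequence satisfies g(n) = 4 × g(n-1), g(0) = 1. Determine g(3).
Computing step by step:
g(0) = 1
g(1) = 4 × 1 = 4
g(2) = 4 × 4 = 16
g(3) = 4 × 16 = 64

64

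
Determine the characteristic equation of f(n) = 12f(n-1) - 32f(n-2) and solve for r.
Substitute f(n) = rⁿ and divide through by rⁿ⁻²: r² - 12r + 32 = 0
Factor: (r - 4)(r - 8) = 0, so r = 4, 8.
General solution: f(n) = A·4ⁿ + B·8ⁿ

Characteristic: r² - 12r + 32 = 0, Roots: r = 4, 8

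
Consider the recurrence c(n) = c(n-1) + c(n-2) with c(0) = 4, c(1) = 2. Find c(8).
Computing the sequence terms:
4, 2, 6, 8, 14, 22, 36, 58, 94

94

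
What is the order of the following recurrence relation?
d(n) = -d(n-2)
The order is the largest lag k for which d(n-k) appears. Here the deepest term is d(n-2), so the order is 2.

Order 2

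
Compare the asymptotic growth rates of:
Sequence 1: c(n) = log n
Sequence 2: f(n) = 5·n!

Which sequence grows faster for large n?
Comparing growth rates:
Growth-rate hierarchy: log n ≺ any polynomial ≺ any exponential cⁿ (c>1) ≺ n! ≺ nⁿ.
factorial dominates logarithmic asymptotically.

f(n) grows faster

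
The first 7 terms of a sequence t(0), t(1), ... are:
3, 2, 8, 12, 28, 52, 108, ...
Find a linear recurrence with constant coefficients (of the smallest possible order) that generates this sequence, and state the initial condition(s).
Look for the lowest-order linear relation among consecutive terms.
Observation: t(n) - 1·t(n-1) - (2)·t(n-2) = 0 holds for the shown terms, and no order-1 relation t(n) = α·t(n-1) + β fits.
Check at n=3: 1·8 + (2)·2 = 12. ✓

t(n) = t(n-1) + 2t(n-2), t(0) = 3, t(1) = 2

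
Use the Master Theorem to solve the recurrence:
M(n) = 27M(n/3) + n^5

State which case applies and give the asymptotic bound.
Master Theorem template: M(n) = a·M(n/b) + f(n).
Here: a=27, b=3, f(n)=n^5
Compute log_b(a) = log_3(27) = 3.
f(n) = n^5 = Ω(n^(3+ε)) with ε = 2, and the regularity condition holds (a·f(n/b) = (a/b^5)·f(n) with a/b^5 = 3^-2 < 1). Case 3: M(n) = Θ(f(n)) = Θ(n^5).

Case 3: M(n) = Θ(n^5)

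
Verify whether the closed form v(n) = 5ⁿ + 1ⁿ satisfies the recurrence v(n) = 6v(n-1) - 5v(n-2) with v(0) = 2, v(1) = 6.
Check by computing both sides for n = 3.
From the recurrence with v(0) = 2, v(1) = 6:
  v(0) = 2, v(1) = 6, v(2) = 26, v(3) = 126
  so the recurrence gives v(3) = 126.
From the proposed closed form v(n) = 5ⁿ + 1ⁿ:
  v(3) = 126.
Both sides give 126 at n = 3, and the initial condition(s) match, so the closed form is consistent.

Yes, the closed form is correct.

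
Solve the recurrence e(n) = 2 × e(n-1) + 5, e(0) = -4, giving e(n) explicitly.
Recurrence: e(n) = 2 × e(n-1) + 5, initial: e(0) = -4.
Try e(n) = A·2ⁿ + C. Substituting: A·2ⁿ + C = 2(A·2ⁿ⁻¹ + C) + 5 = A·2ⁿ + 2C + 5, so C = 2C + 5, giving C = -5. Then e(0) = A - 5 = -4 gives A = 1.

e(n) = 2ⁿ - 5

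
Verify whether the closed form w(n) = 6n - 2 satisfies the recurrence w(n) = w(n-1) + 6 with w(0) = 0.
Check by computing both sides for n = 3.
From the recurrence with w(0) = 0:
  w(0) = 0, w(1) = 6, w(2) = 12, w(3) = 18
  so the recurrence gives w(3) = 18.
From the proposed closed form w(n) = 6n - 2:
  w(3) = 16.
The recurrence gives 18 but the closed form gives 16, so the closed form does not satisfy the recurrence.

No, the closed form is incorrect.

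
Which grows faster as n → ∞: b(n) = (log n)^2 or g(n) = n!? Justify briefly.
Comparing growth rates:
Growth-rate hierarchy: log n ≺ any polynomial ≺ any exponential cⁿ (c>1) ≺ n! ≺ nⁿ.
factorial dominates polylogarithmic (log n)^2 asymptotically.

g(n) grows faster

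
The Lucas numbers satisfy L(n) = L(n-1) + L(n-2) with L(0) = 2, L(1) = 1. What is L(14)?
Computing the sequence terms:
2, 1, 3, 4, 7, 11, 18, 29, 47, 76, 123, 199, 322, 521, 843

843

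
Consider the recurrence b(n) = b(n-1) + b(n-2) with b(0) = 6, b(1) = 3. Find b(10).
Computing the sequence terms:
6, 3, 9, 12, 21, 33, 54, 87, 141, 228, 369

369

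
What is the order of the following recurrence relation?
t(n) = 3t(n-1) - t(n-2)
The order is the largest lag k for which t(n-k) appears. Here the deepest term is t(n-2), so the order is 2.

Order 2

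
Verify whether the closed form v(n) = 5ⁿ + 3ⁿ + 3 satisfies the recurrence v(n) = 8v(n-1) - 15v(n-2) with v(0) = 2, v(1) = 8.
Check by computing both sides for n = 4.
From the recurrence with v(0) = 2, v(1) = 8:
  v(0) = 2, v(1) = 8, v(2) = 34, v(3) = 152, v(4) = 706
  so the recurrence gives v(4) = 706.
From the proposed closed form v(n) = 5ⁿ + 3ⁿ + 3:
  v(4) = 709.
The recurrence gives 706 but the closed form gives 709, so the closed form does not satisfy the recurrence.

No, the closed form is incorrect.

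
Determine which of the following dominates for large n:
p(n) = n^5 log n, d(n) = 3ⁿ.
Comparing growth rates:
Growth-rate hierarchy: log n ≺ any polynomial ≺ any exponential cⁿ (c>1) ≺ n! ≺ nⁿ.
exponential base 3 dominates polynomial degree 5 (with log factor) asymptotically.

d(n) grows faster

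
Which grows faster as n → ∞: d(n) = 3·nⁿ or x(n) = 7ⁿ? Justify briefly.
Comparing growth rates:
Growth-rate hierarchy: log n ≺ any polynomial ≺ any exponential cⁿ (c>1) ≺ n! ≺ nⁿ.
super-exponential nⁿ dominates exponential base 7 asymptotically.

d(n) grows faster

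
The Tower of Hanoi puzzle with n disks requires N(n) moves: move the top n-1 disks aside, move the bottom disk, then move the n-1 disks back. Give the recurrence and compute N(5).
Moving n disks = move the top n-1 disks aside (N(n-1) moves) + move the largest disk (1 move) + move the n-1 disks back on top (N(n-1) moves), so N(n) = 2N(n-1) + 1, with N(1) = 1 (a single disk takes one move).
First terms: 1, 3, 7, 15, 31, … — each is one less than a power of 2. Indeed N(n) + 1 = 2(N(n-1) + 1) with N(1) + 1 = 2, so N(n) + 1 = 2ⁿ and N(n) = 2ⁿ - 1.
Hence N(5) = 2^5 - 1 = 32 - 1 = 31.

N(n) = 2N(n-1) + 1, N(1) = 1; N(5) = 31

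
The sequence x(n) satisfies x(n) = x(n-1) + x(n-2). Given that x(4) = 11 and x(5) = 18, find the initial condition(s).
Work backwards using x(k) = x(k+2) - x(k+1):
x(3) = x(5) - x(4) = 18 - 11 = 7
x(2) = x(4) - x(3) = 11 - 7 = 4
x(1) = x(3) - x(2) = 7 - 4 = 3
x(0) = x(2) - x(1) = 4 - 3 = 1

x(0) = 1, x(1) = 3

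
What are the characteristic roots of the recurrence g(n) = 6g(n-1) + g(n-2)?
Substitute g(n) = rⁿ and divide through by rⁿ⁻²: r² - 6r - 1 = 0
Discriminant: 6² + 4·1 = 40, not a perfect square, so by the quadratic formula r = (6 ± √40)/2.
General solution: g(n) = A·r₁ⁿ + B·r₂ⁿ where r₁,r₂ = (6 ± √40)/2

Characteristic: r² - 6r - 1 = 0, Roots: r = (6 ± √40)/2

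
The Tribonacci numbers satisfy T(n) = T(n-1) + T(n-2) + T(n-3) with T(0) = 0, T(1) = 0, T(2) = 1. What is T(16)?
Computing the sequence terms:
0, 0, 1, 1, 2, 4, 7, 13, 24, 44, 81, 149, 274, 504, 927, 1705, 3136

3136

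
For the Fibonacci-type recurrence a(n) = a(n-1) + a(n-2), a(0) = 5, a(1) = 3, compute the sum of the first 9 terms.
Computing the sequence terms: 5, 3, 8, 11, 19, 30, 49, 79, 128
Adding these values together:

332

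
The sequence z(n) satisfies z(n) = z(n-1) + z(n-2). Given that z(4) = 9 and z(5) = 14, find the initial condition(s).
Work backwards using z(k) = z(k+2) - z(k+1):
z(3) = z(5) - z(4) = 14 - 9 = 5
z(2) = z(4) - z(3) = 9 - 5 = 4
z(1) = z(3) - z(2) = 5 - 4 = 1
z(0) = z(2) - z(1) = 4 - 1 = 3

z(0) = 3, z(1) = 1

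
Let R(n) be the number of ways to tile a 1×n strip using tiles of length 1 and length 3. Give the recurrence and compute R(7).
Condition on the last tile: it has length 1 (leaving a 1×(n-1) strip) or length 3 (leaving a 1×(n-3) strip), so R(n) = R(n-1) + R(n-3) (order-3 linear recurrence).
For 0 ≤ i < 3 only unit tiles fit, so R(i) = 1.
Iterating the recurrence: R(3) = 2, R(4) = 3, R(5) = 4, R(6) = 6, R(7) = 9.

R(n) = R(n-1) + R(n-3), with R(i) = 1 for 0 ≤ i < 3; R(7) = 9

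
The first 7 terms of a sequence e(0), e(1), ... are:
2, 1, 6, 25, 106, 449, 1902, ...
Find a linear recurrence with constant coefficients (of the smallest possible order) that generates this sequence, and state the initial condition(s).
Look for the lowest-order linear relation among consecutive terms.
Observation: e(n) - 4·e(n-1) - (1)·e(n-2) = 0 holds for the shown terms, and no order-1 relation e(n) = α·e(n-1) + β fits.
Check at n=3: 4·6 + (1)·1 = 25. ✓

e(n) = 4e(n-1) + e(n-2), e(0) = 2, e(1) = 1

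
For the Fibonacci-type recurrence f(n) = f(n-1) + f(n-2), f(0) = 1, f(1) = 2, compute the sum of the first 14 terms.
Computing the sequence terms: 1, 2, 3, 5, 8, 13, 21, 34, 55, 89, 144, 233, 377, 610
Adding these values together:

1595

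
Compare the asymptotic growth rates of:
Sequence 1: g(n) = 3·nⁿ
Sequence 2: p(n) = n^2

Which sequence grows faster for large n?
Comparing growth rates:
Growth-rate hierarchy: log n ≺ any polynomial ≺ any exponential cⁿ (c>1) ≺ n! ≺ nⁿ.
super-exponential nⁿ dominates polynomial degree 2 asymptotically.

g(n) grows faster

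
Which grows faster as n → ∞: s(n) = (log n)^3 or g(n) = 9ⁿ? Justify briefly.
Comparing growth rates:
Growth-rate hierarchy: log n ≺ any polynomial ≺ any exponential cⁿ (c>1) ≺ n! ≺ nⁿ.
exponential base 9 dominates polylogarithmic (log n)^3 asymptotically.

g(n) grows faster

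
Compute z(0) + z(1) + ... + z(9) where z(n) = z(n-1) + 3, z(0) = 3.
Computing the sequence terms: 3, 6, 9, 12, 15, 18, 21, 24, 27, 30
Adding these values together:

165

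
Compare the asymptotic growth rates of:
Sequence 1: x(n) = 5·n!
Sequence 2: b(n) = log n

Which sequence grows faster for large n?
Comparing growth rates:
Growth-rate hierarchy: log n ≺ any polynomial ≺ any exponential cⁿ (c>1) ≺ n! ≺ nⁿ.
factorial dominates logarithmic asymptotically.

x(n) grows faster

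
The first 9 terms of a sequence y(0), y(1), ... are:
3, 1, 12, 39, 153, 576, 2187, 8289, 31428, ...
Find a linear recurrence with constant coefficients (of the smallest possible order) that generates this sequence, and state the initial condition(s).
Look for the lowest-order linear relation among consecutive terms.
Observation: y(n) - 3·y(n-1) - (3)·y(n-2) = 0 holds for the shown terms, and no order-1 relation y(n) = α·y(n-1) + β fits.
Check at n=3: 3·12 + (3)·1 = 39. ✓

y(n) = 3y(n-1) + 3y(n-2), y(0) = 3, y(1) = 1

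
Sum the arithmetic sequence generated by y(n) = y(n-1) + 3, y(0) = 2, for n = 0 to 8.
Computing the sequence terms: 2, 5, 8, 11, 14, 17, 20, 23, 26
Adding these values together:

126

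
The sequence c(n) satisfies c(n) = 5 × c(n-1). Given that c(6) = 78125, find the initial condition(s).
In general c(n) = 5ⁿ · c(0). At n = 6: c(0) = c(6) / 5^6 = 78125 / 15625 = 5.

c(0) = 5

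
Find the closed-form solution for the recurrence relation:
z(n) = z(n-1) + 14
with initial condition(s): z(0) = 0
Recurrence: z(n) = z(n-1) + 14, initial: z(0) = 0.
Each step adds 14, so z(n) = z(0) + 14n = 14n.

z(n) = 14n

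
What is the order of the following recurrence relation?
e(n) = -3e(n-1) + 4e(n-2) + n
The order is the largest lag k for which e(n-k) appears. Here the deepest term is e(n-2) (the n term is non-homogeneous and does not affect the order), so the order is 2.

Order 2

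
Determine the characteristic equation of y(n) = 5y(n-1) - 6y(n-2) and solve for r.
Substitute y(n) = rⁿ and divide through by rⁿ⁻²: r² - 5r + 6 = 0
Factor: (r - 2)(r - 3) = 0, so r = 2, 3.
General solution: y(n) = A·2ⁿ + B·3ⁿ

Characteristic: r² - 5r + 6 = 0, Roots: r = 2, 3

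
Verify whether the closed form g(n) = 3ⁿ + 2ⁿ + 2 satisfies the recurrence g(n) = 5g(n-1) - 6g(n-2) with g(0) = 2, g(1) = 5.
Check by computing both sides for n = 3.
From the recurrence with g(0) = 2, g(1) = 5:
  g(0) = 2, g(1) = 5, g(2) = 13, g(3) = 35
  so the recurrence gives g(3) = 35.
From the proposed closed form g(n) = 3ⁿ + 2ⁿ + 2:
  g(3) = 37.
The recurrence gives 35 but the closed form gives 37, so the closed form does not satisfy the recurrence.

No, the closed form is incorrect.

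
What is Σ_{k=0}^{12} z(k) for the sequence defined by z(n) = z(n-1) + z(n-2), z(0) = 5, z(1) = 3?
Computing the sequence terms: 5, 3, 8, 11, 19, 30, 49, 79, 128, 207, 335, 542, 877
Adding these values together:

2293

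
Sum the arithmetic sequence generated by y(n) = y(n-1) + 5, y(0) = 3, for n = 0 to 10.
Computing the sequence terms: 3, 8, 13, 18, 23, 28, 33, 38, 43, 48, 53
Adding these values together:

308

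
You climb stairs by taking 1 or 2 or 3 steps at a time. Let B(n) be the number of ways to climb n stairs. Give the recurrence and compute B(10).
Condition on the size of the last step (1 to 3): before it there were n-1, …, n-3 stairs climbed, and these cases are disjoint, so B(n) = B(n-1) + B(n-2) + B(n-3) (order-3 linear recurrence).
Initial conditions by direct count (compositions of i into parts ≤ 3): B(1) = 1; B(2) = 2; B(3) = 4.
Iterating the recurrence: B(4) = 7, B(5) = 13, B(6) = 24, B(7) = 44, B(8) = 81, B(9) = 149, B(10) = 274.

B(n) = B(n-1) + B(n-2) + B(n-3), B(1) = 1, B(2) = 2, B(3) = 4; B(10) = 274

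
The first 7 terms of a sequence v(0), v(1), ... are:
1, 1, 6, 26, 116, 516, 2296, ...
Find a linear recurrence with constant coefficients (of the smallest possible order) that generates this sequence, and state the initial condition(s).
Look for the lowest-order linear relation among consecutive terms.
Observation: v(n) - 4·v(n-1) - (2)·v(n-2) = 0 holds for the shown terms, and no order-1 relation v(n) = α·v(n-1) + β fits.
Check at n=3: 4·6 + (2)·1 = 26. ✓

v(n) = 4v(n-1) + 2v(n-2), v(0) = 1, v(1) = 1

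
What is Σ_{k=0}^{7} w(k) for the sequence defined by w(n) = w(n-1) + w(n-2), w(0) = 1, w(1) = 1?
Computing the sequence terms: 1, 1, 2, 3, 5, 8, 13, 21
Adding these values together:

54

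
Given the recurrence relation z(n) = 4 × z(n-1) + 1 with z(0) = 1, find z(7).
Computing step by step:
z(0) = 1
z(1) = 4 × 1 + 1 = 5
z(2) = 4 × 5 + 1 = 21
z(3) = 4 × 21 + 1 = 85
z(4) = 4 × 85 + 1 = 341
z(5) = 4 × 341 + 1 = 1365
z(6) = 4 × 1365 + 1 = 5461
z(7) = 4 × 5461 + 1 = 21845

21845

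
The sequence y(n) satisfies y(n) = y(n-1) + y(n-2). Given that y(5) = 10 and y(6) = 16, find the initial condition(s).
Work backwards using y(k) = y(k+2) - y(k+1):
y(4) = y(6) - y(5) = 16 - 10 = 6
y(3) = y(5) - y(4) = 10 - 6 = 4
y(2) = y(4) - y(3) = 6 - 4 = 2
y(1) = y(3) - y(2) = 4 - 2 = 2
y(0) = y(2) - y(1) = 2 - 2 = 0

y(0) = 0, y(1) = 2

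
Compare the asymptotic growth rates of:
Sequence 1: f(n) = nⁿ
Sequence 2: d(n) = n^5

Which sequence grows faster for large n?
Comparing growth rates:
Growth-rate hierarchy: log n ≺ any polynomial ≺ any exponential cⁿ (c>1) ≺ n! ≺ nⁿ.
super-exponential nⁿ dominates polynomial degree 5 asymptotically.

f(n) grows faster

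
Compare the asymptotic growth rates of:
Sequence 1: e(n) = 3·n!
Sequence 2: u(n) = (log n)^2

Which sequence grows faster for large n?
Comparing growth rates:
Growth-rate hierarchy: log n ≺ any polynomial ≺ any exponential cⁿ (c>1) ≺ n! ≺ nⁿ.
factorial dominates polylogarithmic (log n)^2 asymptotically.

e(n) grows faster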